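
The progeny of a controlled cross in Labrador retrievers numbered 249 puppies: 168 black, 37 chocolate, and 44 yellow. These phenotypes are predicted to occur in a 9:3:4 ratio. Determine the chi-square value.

The 9:3:4 ratio has 16 parts, so with N = 249 the expected counts are:
  black: 249 × 9/16 = 140.0625
  chocolate: 249 × 3/16 = 46.6875
  yellow: 249 × 4/16 = 62.25
χ² = Σ (O − E)² / E
  black: (168 − 140.0625)² / 140.0625 = 5.5725
  chocolate: (37 − 46.6875)² / 46.6875 = 2.0101
  yellow: (44 − 62.25)² / 62.25 = 5.3504
χ² = 5.5725 + 2.0101 + 5.3504 = 12.933

12.933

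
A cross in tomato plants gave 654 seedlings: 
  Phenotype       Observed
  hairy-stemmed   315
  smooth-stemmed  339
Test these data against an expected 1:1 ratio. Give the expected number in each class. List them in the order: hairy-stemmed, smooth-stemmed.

327, 327

The 1:1 ratio has 2 parts, so with N = 654 the expected counts are:
  hairy-stemmed: 654 × 1/2 = 327
  smooth-stemmed: 654 × 1/2 = 327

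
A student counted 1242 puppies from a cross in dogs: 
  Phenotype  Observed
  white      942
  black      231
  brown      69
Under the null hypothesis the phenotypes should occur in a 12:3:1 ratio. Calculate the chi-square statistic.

The 12:3:1 ratio has 16 parts, so with N = 1242 the expected counts are:
  white: 1242 × 12/16 = 931.5
  black: 1242 × 3/16 = 232.875
  brown: 1242 × 1/16 = 77.625
χ² = Σ (O − E)² / E
  white: (942 − 931.5)² / 931.5 = 0.1184
  black: (231 − 232.875)² / 232.875 = 0.0151
  brown: (69 − 77.625)² / 77.625 = 0.9583
χ² = 0.1184 + 0.0151 + 0.9583 = 1.0918 ≈ 1.092

1.092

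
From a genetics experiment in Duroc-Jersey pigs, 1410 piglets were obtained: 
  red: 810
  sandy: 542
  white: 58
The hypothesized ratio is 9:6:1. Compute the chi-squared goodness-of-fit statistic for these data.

Under the 9:6:1 hypothesis (Σ ratio = 16, N = 1410):
  red: 1410 × 9/16 = 793.125
  sandy: 1410 × 6/16 = 528.75
  white: 1410 × 1/16 = 88.125
χ² = Σ (O − E)² / E
  red: (810 − 793.125)² / 793.125 = 0.3590
  sandy: (542 − 528.75)² / 528.75 = 0.3320
  white: (58 − 88.125)² / 88.125 = 10.2980
χ² = 0.3590 + 0.3320 + 10.2980 = 10.989

10.989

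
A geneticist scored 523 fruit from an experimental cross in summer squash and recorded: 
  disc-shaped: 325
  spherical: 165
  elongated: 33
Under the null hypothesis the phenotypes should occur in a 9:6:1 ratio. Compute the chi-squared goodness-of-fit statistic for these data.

The 9:6:1 ratio has 16 parts, so with N = 523 the expected counts are:
  disc-shaped: 523 × 9/16 = 294.1875
  spherical: 523 × 6/16 = 196.125
  elongated: 523 × 1/16 = 32.6875
χ² = Σ (O − E)² / E
  disc-shaped: (325 − 294.1875)² / 294.1875 = 3.2272
  spherical: (165 − 196.125)² / 196.125 = 4.9395
  elongated: (33 − 32.6875)² / 32.6875 = 0.0030
χ² = 3.2272 + 4.9395 + 0.0030 = 8.1697 ≈ 8.170

8.170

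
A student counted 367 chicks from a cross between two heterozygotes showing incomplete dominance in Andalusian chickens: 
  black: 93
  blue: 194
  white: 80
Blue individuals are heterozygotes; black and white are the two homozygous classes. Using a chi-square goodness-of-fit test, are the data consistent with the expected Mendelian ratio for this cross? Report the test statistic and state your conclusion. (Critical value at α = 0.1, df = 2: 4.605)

2.123; consistent

With incomplete dominance, a heterozygote × heterozygote cross gives a 1:2:1 phenotypic ratio.
Expected counts for N = 367 under a 1:2:1 ratio (total parts = 4):
  black: 367 × 1/4 = 91.75
  blue: 367 × 2/4 = 183.5
  white: 367 × 1/4 = 91.75
χ² = Σ (O − E)² / E
  black: (93 − 91.75)² / 91.75 = 0.0170
  blue: (194 − 183.5)² / 183.5 = 0.6008
  white: (80 − 91.75)² / 91.75 = 1.5048
χ² = 0.0170 + 0.6008 + 1.5048 = 2.1226 ≈ 2.123
Degrees of freedom = 3 − 1 = 2; critical value at α = 0.1 is 4.605.
Since 2.123 < 4.605, we fail to reject the null hypothesis — the data are consistent with the 1:2:1 ratio.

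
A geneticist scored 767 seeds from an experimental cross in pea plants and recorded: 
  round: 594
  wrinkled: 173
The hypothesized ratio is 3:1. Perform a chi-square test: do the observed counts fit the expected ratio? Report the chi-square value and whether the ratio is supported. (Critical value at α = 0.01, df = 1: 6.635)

2.445; consistent

Total ratio parts = 4. Expected numbers out of 767:
  round: 767 × 3/4 = 575.25
  wrinkled: 767 × 1/4 = 191.75
χ² = Σ (O − E)² / E
  round: (594 − 575.25)² / 575.25 = 0.6111
  wrinkled: (173 − 191.75)² / 191.75 = 1.8334
χ² = 0.6111 + 1.8334 = 2.4445 ≈ 2.445
Degrees of freedom = 2 − 1 = 1; critical value at α = 0.01 is 6.635.
Since 2.445 < 6.635, we fail to reject the null hypothesis — the data are consistent with the 3:1 ratio.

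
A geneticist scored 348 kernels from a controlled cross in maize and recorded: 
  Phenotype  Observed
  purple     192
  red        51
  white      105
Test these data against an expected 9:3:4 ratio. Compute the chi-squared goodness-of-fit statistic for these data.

6.908

Total ratio parts = 16. Expected numbers out of 348:
  purple: 348 × 9/16 = 195.75
  red: 348 × 3/16 = 65.25
  white: 348 × 4/16 = 87
χ² = Σ (O − E)² / E
  purple: (192 − 195.75)² / 195.75 = 0.0718
  red: (51 − 65.25)² / 65.25 = 3.1121
  white: (105 − 87)² / 87 = 3.7241
χ² = 0.0718 + 3.1121 + 3.7241 = 6.908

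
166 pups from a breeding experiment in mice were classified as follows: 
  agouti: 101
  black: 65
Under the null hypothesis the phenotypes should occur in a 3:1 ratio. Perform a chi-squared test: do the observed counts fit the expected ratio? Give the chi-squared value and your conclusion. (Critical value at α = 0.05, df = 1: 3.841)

The 3:1 ratio has 4 parts, so with N = 166 the expected counts are:
  agouti: 166 × 3/4 = 124.5
  black: 166 × 1/4 = 41.5
χ² = Σ (O − E)² / E
  agouti: (101 − 124.5)² / 124.5 = 4.4357
  black: (65 − 41.5)² / 41.5 = 13.3072
χ² = 4.4357 + 13.3072 = 17.7429 ≈ 17.743
Degrees of freedom = 2 − 1 = 1; critical value at α = 0.05 is 3.841.
Since 17.743 > 3.841, we reject the null hypothesis — the data do not fit the 3:1 ratio.

17.743; not consistent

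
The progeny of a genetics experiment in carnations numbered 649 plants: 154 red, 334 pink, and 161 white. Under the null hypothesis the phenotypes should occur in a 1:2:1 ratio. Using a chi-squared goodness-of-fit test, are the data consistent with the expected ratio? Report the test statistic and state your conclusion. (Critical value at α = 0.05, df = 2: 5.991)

0.707; consistent

Total ratio parts = 4. Expected numbers out of 649:
  red: 649 × 1/4 = 162.25
  pink: 649 × 2/4 = 324.5
  white: 649 × 1/4 = 162.25
χ² = Σ (O − E)² / E
  red: (154 − 162.25)² / 162.25 = 0.4195
  pink: (334 − 324.5)² / 324.5 = 0.2781
  white: (161 − 162.25)² / 162.25 = 0.0096
χ² = 0.4195 + 0.2781 + 0.0096 = 0.7072 ≈ 0.707
Degrees of freedom = 3 − 1 = 2; critical value at α = 0.05 is 5.991.
Since 0.707 < 5.991, we fail to reject the null hypothesis — the data are consistent with the 1:2:1 ratio.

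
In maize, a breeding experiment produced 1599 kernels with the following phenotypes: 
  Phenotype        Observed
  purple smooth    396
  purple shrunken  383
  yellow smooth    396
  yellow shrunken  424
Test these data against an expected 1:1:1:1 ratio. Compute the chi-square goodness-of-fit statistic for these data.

2.243

The 1:1:1:1 ratio has 4 parts, so with N = 1599 the expected counts are:
  purple smooth: 1599 × 1/4 = 399.75
  purple shrunken: 1599 × 1/4 = 399.75
  yellow smooth: 1599 × 1/4 = 399.75
  yellow shrunken: 1599 × 1/4 = 399.75
χ² = Σ (O − E)² / E
  purple smooth: (396 − 399.75)² / 399.75 = 0.0352
  purple shrunken: (383 − 399.75)² / 399.75 = 0.7018
  yellow smooth: (396 − 399.75)² / 399.75 = 0.0352
  yellow shrunken: (424 − 399.75)² / 399.75 = 1.4711
χ² = 0.0352 + 0.7018 + 0.0352 + 1.4711 = 2.2433 ≈ 2.243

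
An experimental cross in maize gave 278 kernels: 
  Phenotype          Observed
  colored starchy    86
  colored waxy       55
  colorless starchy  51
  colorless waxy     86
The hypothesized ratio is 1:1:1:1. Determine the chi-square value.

Expected counts for N = 278 under a 1:1:1:1 ratio (total parts = 4):
  colored starchy: 278 × 1/4 = 69.5
  colored waxy: 278 × 1/4 = 69.5
  colorless starchy: 278 × 1/4 = 69.5
  colorless waxy: 278 × 1/4 = 69.5
χ² = Σ (O − E)² / E
  colored starchy: (86 − 69.5)² / 69.5 = 3.9173
  colored waxy: (55 − 69.5)² / 69.5 = 3.0252
  colorless starchy: (51 − 69.5)² / 69.5 = 4.9245
  colorless waxy: (86 − 69.5)² / 69.5 = 3.9173
χ² = 3.9173 + 3.0252 + 4.9245 + 3.9173 = 15.7843 ≈ 15.784

15.784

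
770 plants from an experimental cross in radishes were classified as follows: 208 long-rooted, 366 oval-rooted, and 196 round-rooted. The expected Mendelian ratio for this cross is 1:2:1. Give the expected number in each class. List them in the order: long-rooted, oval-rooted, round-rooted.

192.5, 385, 192.5

Under the 1:2:1 hypothesis (Σ ratio = 4, N = 770):
  long-rooted: 770 × 1/4 = 192.5
  oval-rooted: 770 × 2/4 = 385
  round-rooted: 770 × 1/4 = 192.5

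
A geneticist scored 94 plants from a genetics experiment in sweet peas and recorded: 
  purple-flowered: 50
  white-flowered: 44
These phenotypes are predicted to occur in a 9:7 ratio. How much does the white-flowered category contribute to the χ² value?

Expected counts for N = 94 under a 9:7 ratio (total parts = 16):
  purple-flowered: 94 × 9/16 = 52.875
  white-flowered: 94 × 7/16 = 41.125
Contribution of white-flowered: (44 − 41.125)² / 41.125 = 0.2010

0.201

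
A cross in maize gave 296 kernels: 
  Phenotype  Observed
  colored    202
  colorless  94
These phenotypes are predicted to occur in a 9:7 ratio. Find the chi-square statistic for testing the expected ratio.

Under the 9:7 hypothesis (Σ ratio = 16, N = 296):
  colored: 296 × 9/16 = 166.5
  colorless: 296 × 7/16 = 129.5
χ² = Σ (O − E)² / E
  colored: (202 − 166.5)² / 166.5 = 7.5691
  colorless: (94 − 129.5)² / 129.5 = 9.7317
χ² = 7.5691 + 9.7317 = 17.3008 ≈ 17.301

17.301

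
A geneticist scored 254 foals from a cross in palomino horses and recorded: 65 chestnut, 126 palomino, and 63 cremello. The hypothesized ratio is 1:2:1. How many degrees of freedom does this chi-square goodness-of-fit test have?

2

A goodness-of-fit test with 3 phenotype classes has df = 3 − 1 = 2.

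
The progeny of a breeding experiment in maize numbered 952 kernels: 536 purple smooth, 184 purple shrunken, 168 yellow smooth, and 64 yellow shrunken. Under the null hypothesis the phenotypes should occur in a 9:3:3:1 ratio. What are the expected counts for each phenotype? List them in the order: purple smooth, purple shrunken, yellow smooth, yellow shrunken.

535.5, 178.5, 178.5, 59.5

Total ratio parts = 16. Expected numbers out of 952:
  purple smooth: 952 × 9/16 = 535.5
  purple shrunken: 952 × 3/16 = 178.5
  yellow smooth: 952 × 3/16 = 178.5
  yellow shrunken: 952 × 1/16 = 59.5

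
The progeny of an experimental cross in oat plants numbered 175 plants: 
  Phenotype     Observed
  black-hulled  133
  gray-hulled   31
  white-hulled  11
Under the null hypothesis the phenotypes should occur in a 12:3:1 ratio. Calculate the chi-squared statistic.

Under the 12:3:1 hypothesis (Σ ratio = 16, N = 175):
  black-hulled: 175 × 12/16 = 131.25
  gray-hulled: 175 × 3/16 = 32.8125
  white-hulled: 175 × 1/16 = 10.9375
χ² = Σ (O − E)² / E
  black-hulled: (133 − 131.25)² / 131.25 = 0.0233
  gray-hulled: (31 − 32.8125)² / 32.8125 = 0.1001
  white-hulled: (11 − 10.9375)² / 10.9375 = 0.0004
χ² = 0.0233 + 0.1001 + 0.0004 = 0.1238 ≈ 0.124

0.124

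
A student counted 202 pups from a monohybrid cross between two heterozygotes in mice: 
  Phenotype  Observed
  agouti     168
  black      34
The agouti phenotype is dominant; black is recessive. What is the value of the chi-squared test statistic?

For a monohybrid cross between heterozygotes with complete dominance, the expected phenotypic ratio is 3:1.
Expected counts for N = 202 under a 3:1 ratio (total parts = 4):
  agouti: 202 × 3/4 = 151.5
  black: 202 × 1/4 = 50.5
χ² = Σ (O − E)² / E
  agouti: (168 − 151.5)² / 151.5 = 1.7970
  black: (34 − 50.5)² / 50.5 = 5.3911
χ² = 1.7970 + 5.3911 = 7.1881 ≈ 7.188

7.188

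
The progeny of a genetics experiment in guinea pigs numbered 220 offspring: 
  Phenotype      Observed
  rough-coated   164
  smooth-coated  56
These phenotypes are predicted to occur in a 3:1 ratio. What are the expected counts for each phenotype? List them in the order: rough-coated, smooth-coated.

Under the 3:1 hypothesis (Σ ratio = 4, N = 220):
  rough-coated: 220 × 3/4 = 165
  smooth-coated: 220 × 1/4 = 55

165, 55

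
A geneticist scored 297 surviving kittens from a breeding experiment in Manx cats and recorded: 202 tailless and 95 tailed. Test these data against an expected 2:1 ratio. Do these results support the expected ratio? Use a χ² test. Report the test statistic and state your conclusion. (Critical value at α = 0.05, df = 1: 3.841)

Expected counts for N = 297 under a 2:1 ratio (total parts = 3):
  tailless: 297 × 2/3 = 198
  tailed: 297 × 1/3 = 99
χ² = Σ (O − E)² / E
  tailless: (202 − 198)² / 198 = 0.0808
  tailed: (95 − 99)² / 99 = 0.1616
χ² = 0.0808 + 0.1616 = 0.2424 ≈ 0.242
Degrees of freedom = 2 − 1 = 1; critical value at α = 0.05 is 3.841.
Since 0.242 < 3.841, we fail to reject the null hypothesis — the data are consistent with the 2:1 ratio.

0.242; consistent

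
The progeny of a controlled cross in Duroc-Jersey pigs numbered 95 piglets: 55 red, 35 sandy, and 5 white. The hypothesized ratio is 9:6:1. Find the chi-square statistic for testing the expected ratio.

The 9:6:1 ratio has 16 parts, so with N = 95 the expected counts are:
  red: 95 × 9/16 = 53.4375
  sandy: 95 × 6/16 = 35.625
  white: 95 × 1/16 = 5.9375
χ² = Σ (O − E)² / E
  red: (55 − 53.4375)² / 53.4375 = 0.0457
  sandy: (35 − 35.625)² / 35.625 = 0.0110
  white: (5 − 5.9375)² / 5.9375 = 0.1480
χ² = 0.0457 + 0.0110 + 0.1480 = 0.2047 ≈ 0.205

0.205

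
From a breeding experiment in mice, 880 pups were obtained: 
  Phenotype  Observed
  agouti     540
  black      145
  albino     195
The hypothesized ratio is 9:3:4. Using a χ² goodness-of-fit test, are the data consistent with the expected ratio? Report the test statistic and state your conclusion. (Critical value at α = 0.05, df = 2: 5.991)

Total ratio parts = 16. Expected numbers out of 880:
  agouti: 880 × 9/16 = 495
  black: 880 × 3/16 = 165
  albino: 880 × 4/16 = 220
χ² = Σ (O − E)² / E
  agouti: (540 − 495)² / 495 = 4.0909
  black: (145 − 165)² / 165 = 2.4242
  albino: (195 − 220)² / 220 = 2.8409
χ² = 4.0909 + 2.4242 + 2.8409 = 9.356
Degrees of freedom = 3 − 1 = 2; critical value at α = 0.05 is 5.991.
Since 9.356 > 5.991, we reject the null hypothesis — the data do not fit the 9:3:4 ratio.

9.356; not consistent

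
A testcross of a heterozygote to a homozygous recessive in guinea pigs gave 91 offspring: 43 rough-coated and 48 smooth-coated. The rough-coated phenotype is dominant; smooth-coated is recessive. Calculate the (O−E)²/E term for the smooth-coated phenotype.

A testcross of a heterozygote (Aa × aa) gives a 1:1 phenotypic ratio.
Total ratio parts = 2. Expected numbers out of 91:
  rough-coated: 91 × 1/2 = 45.5
  smooth-coated: 91 × 1/2 = 45.5
Contribution of smooth-coated: (48 − 45.5)² / 45.5 = 0.1374

0.137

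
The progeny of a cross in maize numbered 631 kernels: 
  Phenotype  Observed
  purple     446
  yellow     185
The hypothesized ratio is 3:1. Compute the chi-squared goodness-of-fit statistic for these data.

6.276

Expected counts for N = 631 under a 3:1 ratio (total parts = 4):
  purple: 631 × 3/4 = 473.25
  yellow: 631 × 1/4 = 157.75
χ² = Σ (O − E)² / E
  purple: (446 − 473.25)² / 473.25 = 1.5691
  yellow: (185 − 157.75)² / 157.75 = 4.7072
χ² = 1.5691 + 4.7072 = 6.2763 ≈ 6.276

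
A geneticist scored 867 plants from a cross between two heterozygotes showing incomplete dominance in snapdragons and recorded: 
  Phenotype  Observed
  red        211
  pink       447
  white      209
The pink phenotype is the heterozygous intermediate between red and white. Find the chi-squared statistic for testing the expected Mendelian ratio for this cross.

With incomplete dominance, a heterozygote × heterozygote cross gives a 1:2:1 phenotypic ratio.
Under the 1:2:1 hypothesis (Σ ratio = 4, N = 867):
  red: 867 × 1/4 = 216.75
  pink: 867 × 2/4 = 433.5
  white: 867 × 1/4 = 216.75
χ² = Σ (O − E)² / E
  red: (211 − 216.75)² / 216.75 = 0.1525
  pink: (447 − 433.5)² / 433.5 = 0.4204
  white: (209 − 216.75)² / 216.75 = 0.2771
χ² = 0.1525 + 0.4204 + 0.2771 = 0.850

0.850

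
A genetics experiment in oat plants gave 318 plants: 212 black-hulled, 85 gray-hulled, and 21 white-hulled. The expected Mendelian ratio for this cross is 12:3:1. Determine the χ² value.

The 12:3:1 ratio has 16 parts, so with N = 318 the expected counts are:
  black-hulled: 318 × 12/16 = 238.5
  gray-hulled: 318 × 3/16 = 59.625
  white-hulled: 318 × 1/16 = 19.875
χ² = Σ (O − E)² / E
  black-hulled: (212 − 238.5)² / 238.5 = 2.9444
  gray-hulled: (85 − 59.625)² / 59.625 = 10.7990
  white-hulled: (21 − 19.875)² / 19.875 = 0.0637
χ² = 2.9444 + 10.7990 + 0.0637 = 13.8071 ≈ 13.807

13.807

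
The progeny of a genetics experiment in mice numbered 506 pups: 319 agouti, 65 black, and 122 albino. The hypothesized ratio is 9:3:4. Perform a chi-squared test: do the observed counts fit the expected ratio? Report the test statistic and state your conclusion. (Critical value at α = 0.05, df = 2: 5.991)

13.719; not consistent

Under the 9:3:4 hypothesis (Σ ratio = 16, N = 506):
  agouti: 506 × 9/16 = 284.625
  black: 506 × 3/16 = 94.875
  albino: 506 × 4/16 = 126.5
χ² = Σ (O − E)² / E
  agouti: (319 − 284.625)² / 284.625 = 4.1516
  black: (65 − 94.875)² / 94.875 = 9.4073
  albino: (122 − 126.5)² / 126.5 = 0.1601
χ² = 4.1516 + 9.4073 + 0.1601 = 13.719
Degrees of freedom = 3 − 1 = 2; critical value at α = 0.05 is 5.991.
Since 13.719 > 5.991, we reject the null hypothesis — the data do not fit the 9:3:4 ratio.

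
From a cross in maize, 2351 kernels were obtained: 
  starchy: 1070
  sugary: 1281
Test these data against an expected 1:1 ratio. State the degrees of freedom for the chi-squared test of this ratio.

1

A goodness-of-fit test with 2 phenotype classes has df = 2 − 1 = 1.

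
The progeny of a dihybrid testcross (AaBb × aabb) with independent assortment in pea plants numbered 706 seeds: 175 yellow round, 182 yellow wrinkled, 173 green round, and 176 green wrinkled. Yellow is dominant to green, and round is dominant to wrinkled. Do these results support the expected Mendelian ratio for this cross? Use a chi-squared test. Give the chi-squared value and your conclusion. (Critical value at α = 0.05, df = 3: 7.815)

A dihybrid testcross with independent assortment gives a 1:1:1:1 ratio.
Expected counts for N = 706 under a 1:1:1:1 ratio (total parts = 4):
  yellow round: 706 × 1/4 = 176.5
  yellow wrinkled: 706 × 1/4 = 176.5
  green round: 706 × 1/4 = 176.5
  green wrinkled: 706 × 1/4 = 176.5
χ² = Σ (O − E)² / E
  yellow round: (175 − 176.5)² / 176.5 = 0.0127
  yellow wrinkled: (182 − 176.5)² / 176.5 = 0.1714
  green round: (173 − 176.5)² / 176.5 = 0.0694
  green wrinkled: (176 − 176.5)² / 176.5 = 0.0014
χ² = 0.0127 + 0.1714 + 0.0694 + 0.0014 = 0.2549 ≈ 0.255
Degrees of freedom = 4 − 1 = 3; critical value at α = 0.05 is 7.815.
Since 0.255 < 7.815, we fail to reject the null hypothesis — the data are consistent with the 1:1:1:1 ratio.

0.255; consistent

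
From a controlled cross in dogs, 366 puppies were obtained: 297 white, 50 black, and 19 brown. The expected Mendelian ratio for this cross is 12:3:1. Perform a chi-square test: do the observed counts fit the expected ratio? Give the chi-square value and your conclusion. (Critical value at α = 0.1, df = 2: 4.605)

7.556; not consistent

Total ratio parts = 16. Expected numbers out of 366:
  white: 366 × 12/16 = 274.5
  black: 366 × 3/16 = 68.625
  brown: 366 × 1/16 = 22.875
χ² = Σ (O − E)² / E
  white: (297 − 274.5)² / 274.5 = 1.8443
  black: (50 − 68.625)² / 68.625 = 5.0549
  brown: (19 − 22.875)² / 22.875 = 0.6564
χ² = 1.8443 + 5.0549 + 0.6564 = 7.5556 ≈ 7.556
Degrees of freedom = 3 − 1 = 2; critical value at α = 0.1 is 4.605.
Since 7.556 > 4.605, we reject the null hypothesis — the data do not fit the 12:3:1 ratio.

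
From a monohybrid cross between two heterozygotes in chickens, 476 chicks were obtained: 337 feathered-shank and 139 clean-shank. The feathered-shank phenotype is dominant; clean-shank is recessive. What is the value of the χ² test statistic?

For a monohybrid cross between heterozygotes with complete dominance, the expected phenotypic ratio is 3:1.
The 3:1 ratio has 4 parts, so with N = 476 the expected counts are:
  feathered-shank: 476 × 3/4 = 357
  clean-shank: 476 × 1/4 = 119
χ² = Σ (O − E)² / E
  feathered-shank: (337 − 357)² / 357 = 1.1204
  clean-shank: (139 − 119)² / 119 = 3.3613
χ² = 1.1204 + 3.3613 = 4.4817 ≈ 4.482

4.482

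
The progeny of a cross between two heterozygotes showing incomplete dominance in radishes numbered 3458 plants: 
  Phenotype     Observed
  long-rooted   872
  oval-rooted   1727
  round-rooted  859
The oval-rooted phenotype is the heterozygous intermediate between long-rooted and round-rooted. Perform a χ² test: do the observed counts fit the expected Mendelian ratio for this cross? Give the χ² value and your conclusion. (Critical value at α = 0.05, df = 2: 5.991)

With incomplete dominance, a heterozygote × heterozygote cross gives a 1:2:1 phenotypic ratio.
Total ratio parts = 4. Expected numbers out of 3458:
  long-rooted: 3458 × 1/4 = 864.5
  oval-rooted: 3458 × 2/4 = 1729
  round-rooted: 3458 × 1/4 = 864.5
χ² = Σ (O − E)² / E
  long-rooted: (872 − 864.5)² / 864.5 = 0.0651
  oval-rooted: (1727 − 1729)² / 1729 = 0.0023
  round-rooted: (859 − 864.5)² / 864.5 = 0.0350
χ² = 0.0651 + 0.0023 + 0.0350 = 0.1024 ≈ 0.102
Degrees of freedom = 3 − 1 = 2; critical value at α = 0.05 is 5.991.
Since 0.102 < 5.991, we fail to reject the null hypothesis — the data are consistent with the 1:2:1 ratio.

0.102; consistent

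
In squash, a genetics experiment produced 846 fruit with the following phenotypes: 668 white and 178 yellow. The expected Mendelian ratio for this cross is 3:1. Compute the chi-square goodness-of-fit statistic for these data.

Expected counts for N = 846 under a 3:1 ratio (total parts = 4):
  white: 846 × 3/4 = 634.5
  yellow: 846 × 1/4 = 211.5
χ² = Σ (O − E)² / E
  white: (668 − 634.5)² / 634.5 = 1.7687
  yellow: (178 − 211.5)² / 211.5 = 5.3061
χ² = 1.7687 + 5.3061 = 7.0748 ≈ 7.075

7.075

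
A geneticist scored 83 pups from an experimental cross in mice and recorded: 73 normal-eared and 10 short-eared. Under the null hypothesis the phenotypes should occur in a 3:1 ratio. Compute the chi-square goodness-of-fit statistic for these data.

7.426

The 3:1 ratio has 4 parts, so with N = 83 the expected counts are:
  normal-eared: 83 × 3/4 = 62.25
  short-eared: 83 × 1/4 = 20.75
χ² = Σ (O − E)² / E
  normal-eared: (73 − 62.25)² / 62.25 = 1.8564
  short-eared: (10 − 20.75)² / 20.75 = 5.5693
χ² = 1.8564 + 5.5693 = 7.4257 ≈ 7.426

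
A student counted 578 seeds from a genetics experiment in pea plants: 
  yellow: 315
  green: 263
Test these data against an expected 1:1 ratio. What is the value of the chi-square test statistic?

Expected counts for N = 578 under a 1:1 ratio (total parts = 2):
  yellow: 578 × 1/2 = 289
  green: 578 × 1/2 = 289
χ² = Σ (O − E)² / E
  yellow: (315 − 289)² / 289 = 2.3391
  green: (263 − 289)² / 289 = 2.3391
χ² = 2.3391 + 2.3391 = 4.6782 ≈ 4.678

4.678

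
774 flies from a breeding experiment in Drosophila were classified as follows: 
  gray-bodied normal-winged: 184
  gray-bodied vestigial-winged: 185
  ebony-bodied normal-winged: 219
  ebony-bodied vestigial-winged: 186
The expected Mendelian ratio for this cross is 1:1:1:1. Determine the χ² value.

Expected counts for N = 774 under a 1:1:1:1 ratio (total parts = 4):
  gray-bodied normal-winged: 774 × 1/4 = 193.5
  gray-bodied vestigial-winged: 774 × 1/4 = 193.5
  ebony-bodied normal-winged: 774 × 1/4 = 193.5
  ebony-bodied vestigial-winged: 774 × 1/4 = 193.5
χ² = Σ (O − E)² / E
  gray-bodied normal-winged: (184 − 193.5)² / 193.5 = 0.4664
  gray-bodied vestigial-winged: (185 − 193.5)² / 193.5 = 0.3734
  ebony-bodied normal-winged: (219 − 193.5)² / 193.5 = 3.3605
  ebony-bodied vestigial-winged: (186 − 193.5)² / 193.5 = 0.2907
χ² = 0.4664 + 0.3734 + 3.3605 + 0.2907 = 4.491

4.491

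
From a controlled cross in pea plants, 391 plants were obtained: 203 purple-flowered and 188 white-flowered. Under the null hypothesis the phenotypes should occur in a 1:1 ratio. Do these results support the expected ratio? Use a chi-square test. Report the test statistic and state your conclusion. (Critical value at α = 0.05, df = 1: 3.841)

Total ratio parts = 2. Expected numbers out of 391:
  purple-flowered: 391 × 1/2 = 195.5
  white-flowered: 391 × 1/2 = 195.5
χ² = Σ (O − E)² / E
  purple-flowered: (203 − 195.5)² / 195.5 = 0.2877
  white-flowered: (188 − 195.5)² / 195.5 = 0.2877
χ² = 0.2877 + 0.2877 = 0.5754 ≈ 0.575
Degrees of freedom = 2 − 1 = 1; critical value at α = 0.05 is 3.841.
Since 0.575 < 3.841, we fail to reject the null hypothesis — the data are consistent with the 1:1 ratio.

0.575; consistent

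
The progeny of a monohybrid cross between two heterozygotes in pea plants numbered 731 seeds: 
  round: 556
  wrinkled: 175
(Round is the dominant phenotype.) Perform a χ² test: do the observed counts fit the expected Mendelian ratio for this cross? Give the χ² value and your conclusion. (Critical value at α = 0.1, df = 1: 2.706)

For a monohybrid cross between heterozygotes with complete dominance, the expected phenotypic ratio is 3:1.
The 3:1 ratio has 4 parts, so with N = 731 the expected counts are:
  round: 731 × 3/4 = 548.25
  wrinkled: 731 × 1/4 = 182.75
χ² = Σ (O − E)² / E
  round: (556 − 548.25)² / 548.25 = 0.1096
  wrinkled: (175 − 182.75)² / 182.75 = 0.3287
χ² = 0.1096 + 0.3287 = 0.4383 ≈ 0.438
Degrees of freedom = 2 − 1 = 1; critical value at α = 0.1 is 2.706.
Since 0.438 < 2.706, we fail to reject the null hypothesis — the data are consistent with the 3:1 ratio.

0.438; consistent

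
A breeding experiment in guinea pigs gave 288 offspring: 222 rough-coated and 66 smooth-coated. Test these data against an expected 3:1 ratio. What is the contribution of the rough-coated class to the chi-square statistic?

Total ratio parts = 4. Expected numbers out of 288:
  rough-coated: 288 × 3/4 = 216
  smooth-coated: 288 × 1/4 = 72
Contribution of rough-coated: (222 − 216)² / 216 = 0.1667

0.167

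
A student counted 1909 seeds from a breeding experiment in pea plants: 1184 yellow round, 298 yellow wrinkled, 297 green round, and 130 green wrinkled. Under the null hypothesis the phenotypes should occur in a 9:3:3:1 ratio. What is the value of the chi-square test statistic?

The 9:3:3:1 ratio has 16 parts, so with N = 1909 the expected counts are:
  yellow round: 1909 × 9/16 = 1073.8125
  yellow wrinkled: 1909 × 3/16 = 357.9375
  green round: 1909 × 3/16 = 357.9375
  green wrinkled: 1909 × 1/16 = 119.3125
χ² = Σ (O − E)² / E
  yellow round: (1184 − 1073.8125)² / 1073.8125 = 11.3067
  yellow wrinkled: (298 − 357.9375)² / 357.9375 = 10.0367
  green round: (297 − 357.9375)² / 357.9375 = 10.3744
  green wrinkled: (130 − 119.3125)² / 119.3125 = 0.9573
χ² = 11.3067 + 10.0367 + 10.3744 + 0.9573 = 32.6751 ≈ 32.675

32.675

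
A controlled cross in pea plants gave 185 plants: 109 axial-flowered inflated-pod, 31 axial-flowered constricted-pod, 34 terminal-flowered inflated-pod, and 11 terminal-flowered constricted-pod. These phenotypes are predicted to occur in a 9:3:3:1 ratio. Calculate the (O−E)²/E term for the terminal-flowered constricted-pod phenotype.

The 9:3:3:1 ratio has 16 parts, so with N = 185 the expected counts are:
  axial-flowered inflated-pod: 185 × 9/16 = 104.0625
  axial-flowered constricted-pod: 185 × 3/16 = 34.6875
  terminal-flowered inflated-pod: 185 × 3/16 = 34.6875
  terminal-flowered constricted-pod: 185 × 1/16 = 11.5625
Contribution of terminal-flowered constricted-pod: (11 − 11.5625)² / 11.5625 = 0.0274

0.027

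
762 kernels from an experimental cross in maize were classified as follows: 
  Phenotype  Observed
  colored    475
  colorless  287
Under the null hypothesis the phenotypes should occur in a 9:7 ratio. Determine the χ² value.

11.469

Under the 9:7 hypothesis (Σ ratio = 16, N = 762):
  colored: 762 × 9/16 = 428.625
  colorless: 762 × 7/16 = 333.375
χ² = Σ (O − E)² / E
  colored: (475 − 428.625)² / 428.625 = 5.0175
  colorless: (287 − 333.375)² / 333.375 = 6.4511
χ² = 5.0175 + 6.4511 = 11.4686 ≈ 11.469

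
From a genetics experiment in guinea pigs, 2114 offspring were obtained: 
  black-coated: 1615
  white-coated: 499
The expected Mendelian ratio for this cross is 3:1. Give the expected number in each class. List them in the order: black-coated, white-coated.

1585.5, 528.5

Expected counts for N = 2114 under a 3:1 ratio (total parts = 4):
  black-coated: 2114 × 3/4 = 1585.5
  white-coated: 2114 × 1/4 = 528.5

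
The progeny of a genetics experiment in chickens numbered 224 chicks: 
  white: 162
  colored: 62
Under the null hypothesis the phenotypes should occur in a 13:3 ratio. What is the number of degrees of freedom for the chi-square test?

A goodness-of-fit test with 2 phenotype classes has df = 2 − 1 = 1.

1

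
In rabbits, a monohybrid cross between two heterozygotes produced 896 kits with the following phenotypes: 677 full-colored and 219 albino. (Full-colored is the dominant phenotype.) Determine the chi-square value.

For a monohybrid cross between heterozygotes with complete dominance, the expected phenotypic ratio is 3:1.
Expected counts for N = 896 under a 3:1 ratio (total parts = 4):
  full-colored: 896 × 3/4 = 672
  albino: 896 × 1/4 = 224
χ² = Σ (O − E)² / E
  full-colored: (677 − 672)² / 672 = 0.0372
  albino: (219 − 224)² / 224 = 0.1116
χ² = 0.0372 + 0.1116 = 0.1488 ≈ 0.149

0.149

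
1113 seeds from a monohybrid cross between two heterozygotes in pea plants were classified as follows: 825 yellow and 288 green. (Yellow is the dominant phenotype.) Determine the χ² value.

0.456

For a monohybrid cross between heterozygotes with complete dominance, the expected phenotypic ratio is 3:1.
Expected counts for N = 1113 under a 3:1 ratio (total parts = 4):
  yellow: 1113 × 3/4 = 834.75
  green: 1113 × 1/4 = 278.25
χ² = Σ (O − E)² / E
  yellow: (825 − 834.75)² / 834.75 = 0.1139
  green: (288 − 278.25)² / 278.25 = 0.3416
χ² = 0.1139 + 0.3416 = 0.4555 ≈ 0.456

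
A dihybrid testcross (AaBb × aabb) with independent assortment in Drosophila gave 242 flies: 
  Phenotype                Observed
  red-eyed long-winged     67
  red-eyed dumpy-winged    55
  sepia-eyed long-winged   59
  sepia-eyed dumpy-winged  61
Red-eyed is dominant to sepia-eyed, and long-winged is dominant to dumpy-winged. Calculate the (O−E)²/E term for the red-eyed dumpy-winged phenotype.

0.500

A dihybrid testcross with independent assortment gives a 1:1:1:1 ratio.
The 1:1:1:1 ratio has 4 parts, so with N = 242 the expected counts are:
  red-eyed long-winged: 242 × 1/4 = 60.5
  red-eyed dumpy-winged: 242 × 1/4 = 60.5
  sepia-eyed long-winged: 242 × 1/4 = 60.5
  sepia-eyed dumpy-winged: 242 × 1/4 = 60.5
Contribution of red-eyed dumpy-winged: (55 − 60.5)² / 60.5 = 0.5000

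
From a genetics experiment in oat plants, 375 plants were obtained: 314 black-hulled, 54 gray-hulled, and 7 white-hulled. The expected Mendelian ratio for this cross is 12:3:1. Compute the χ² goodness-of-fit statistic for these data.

19.126

Expected counts for N = 375 under a 12:3:1 ratio (total parts = 16):
  black-hulled: 375 × 12/16 = 281.25
  gray-hulled: 375 × 3/16 = 70.3125
  white-hulled: 375 × 1/16 = 23.4375
χ² = Σ (O − E)² / E
  black-hulled: (314 − 281.25)² / 281.25 = 3.8136
  gray-hulled: (54 − 70.3125)² / 70.3125 = 3.7845
  white-hulled: (7 − 23.4375)² / 23.4375 = 11.5282
χ² = 3.8136 + 3.7845 + 11.5282 = 19.1263 ≈ 19.126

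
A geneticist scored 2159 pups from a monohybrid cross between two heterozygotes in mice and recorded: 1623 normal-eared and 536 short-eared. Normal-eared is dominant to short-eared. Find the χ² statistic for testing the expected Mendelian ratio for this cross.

For a monohybrid cross between heterozygotes with complete dominance, the expected phenotypic ratio is 3:1.
The 3:1 ratio has 4 parts, so with N = 2159 the expected counts are:
  normal-eared: 2159 × 3/4 = 1619.25
  short-eared: 2159 × 1/4 = 539.75
χ² = Σ (O − E)² / E
  normal-eared: (1623 − 1619.25)² / 1619.25 = 0.0087
  short-eared: (536 − 539.75)² / 539.75 = 0.0261
χ² = 0.0087 + 0.0261 = 0.0348 ≈ 0.035

0.035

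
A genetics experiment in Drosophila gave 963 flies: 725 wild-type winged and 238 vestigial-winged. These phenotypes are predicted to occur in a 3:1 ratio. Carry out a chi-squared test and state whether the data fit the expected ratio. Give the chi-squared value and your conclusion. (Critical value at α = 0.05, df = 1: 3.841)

Expected counts for N = 963 under a 3:1 ratio (total parts = 4):
  wild-type winged: 963 × 3/4 = 722.25
  vestigial-winged: 963 × 1/4 = 240.75
χ² = Σ (O − E)² / E
  wild-type winged: (725 − 722.25)² / 722.25 = 0.0105
  vestigial-winged: (238 − 240.75)² / 240.75 = 0.0314
χ² = 0.0105 + 0.0314 = 0.0419 ≈ 0.042
Degrees of freedom = 2 − 1 = 1; critical value at α = 0.05 is 3.841.
Since 0.042 < 3.841, we fail to reject the null hypothesis — the data are consistent with the 3:1 ratio.

0.042; consistent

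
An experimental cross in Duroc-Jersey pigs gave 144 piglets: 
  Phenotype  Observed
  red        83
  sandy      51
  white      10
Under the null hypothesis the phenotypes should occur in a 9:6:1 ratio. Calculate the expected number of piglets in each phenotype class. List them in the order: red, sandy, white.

81, 54, 9

Total ratio parts = 16. Expected numbers out of 144:
  red: 144 × 9/16 = 81
  sandy: 144 × 6/16 = 54
  white: 144 × 1/16 = 9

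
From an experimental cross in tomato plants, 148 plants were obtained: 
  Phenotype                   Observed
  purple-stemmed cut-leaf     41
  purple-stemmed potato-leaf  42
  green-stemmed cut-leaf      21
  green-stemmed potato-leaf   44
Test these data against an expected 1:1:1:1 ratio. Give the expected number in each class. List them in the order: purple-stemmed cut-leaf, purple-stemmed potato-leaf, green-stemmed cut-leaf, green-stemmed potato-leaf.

The 1:1:1:1 ratio has 4 parts, so with N = 148 the expected counts are:
  purple-stemmed cut-leaf: 148 × 1/4 = 37
  purple-stemmed potato-leaf: 148 × 1/4 = 37
  green-stemmed cut-leaf: 148 × 1/4 = 37
  green-stemmed potato-leaf: 148 × 1/4 = 37

37, 37, 37, 37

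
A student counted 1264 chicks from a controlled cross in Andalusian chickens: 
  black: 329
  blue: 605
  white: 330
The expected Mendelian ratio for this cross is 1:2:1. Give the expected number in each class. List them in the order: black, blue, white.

Total ratio parts = 4. Expected numbers out of 1264:
  black: 1264 × 1/4 = 316
  blue: 1264 × 2/4 = 632
  white: 1264 × 1/4 = 316

316, 632, 316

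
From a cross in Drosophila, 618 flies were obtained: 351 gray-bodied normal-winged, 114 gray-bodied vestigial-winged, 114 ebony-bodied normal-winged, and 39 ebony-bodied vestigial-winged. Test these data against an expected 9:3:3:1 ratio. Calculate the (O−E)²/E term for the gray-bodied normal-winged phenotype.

Total ratio parts = 16. Expected numbers out of 618:
  gray-bodied normal-winged: 618 × 9/16 = 347.625
  gray-bodied vestigial-winged: 618 × 3/16 = 115.875
  ebony-bodied normal-winged: 618 × 3/16 = 115.875
  ebony-bodied vestigial-winged: 618 × 1/16 = 38.625
Contribution of gray-bodied normal-winged: (351 − 347.625)² / 347.625 = 0.0328

0.033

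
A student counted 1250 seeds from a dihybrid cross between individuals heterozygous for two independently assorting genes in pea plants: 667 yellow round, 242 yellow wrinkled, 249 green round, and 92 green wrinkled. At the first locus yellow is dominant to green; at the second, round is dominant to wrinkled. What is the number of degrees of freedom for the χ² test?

3

A dihybrid F₂ with independent assortment and complete dominance at both loci gives a 9:3:3:1 phenotypic ratio.
A goodness-of-fit test with 4 phenotype classes has df = 4 − 1 = 3.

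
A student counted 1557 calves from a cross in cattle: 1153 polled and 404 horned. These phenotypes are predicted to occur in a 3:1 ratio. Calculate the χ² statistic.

Under the 3:1 hypothesis (Σ ratio = 4, N = 1557):
  polled: 1557 × 3/4 = 1167.75
  horned: 1557 × 1/4 = 389.25
χ² = Σ (O − E)² / E
  polled: (1153 − 1167.75)² / 1167.75 = 0.1863
  horned: (404 − 389.25)² / 389.25 = 0.5589
χ² = 0.1863 + 0.5589 = 0.7452 ≈ 0.745

0.745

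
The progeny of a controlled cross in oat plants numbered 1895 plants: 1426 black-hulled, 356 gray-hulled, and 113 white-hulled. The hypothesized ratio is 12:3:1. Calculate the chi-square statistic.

0.267

Total ratio parts = 16. Expected numbers out of 1895:
  black-hulled: 1895 × 12/16 = 1421.25
  gray-hulled: 1895 × 3/16 = 355.3125
  white-hulled: 1895 × 1/16 = 118.4375
χ² = Σ (O − E)² / E
  black-hulled: (1426 − 1421.25)² / 1421.25 = 0.0159
  gray-hulled: (356 − 355.3125)² / 355.3125 = 0.0013
  white-hulled: (113 − 118.4375)² / 118.4375 = 0.2496
χ² = 0.0159 + 0.0013 + 0.2496 = 0.2668 ≈ 0.267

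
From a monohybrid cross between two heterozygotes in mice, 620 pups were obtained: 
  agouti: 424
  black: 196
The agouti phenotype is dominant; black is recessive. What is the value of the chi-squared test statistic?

For a monohybrid cross between heterozygotes with complete dominance, the expected phenotypic ratio is 3:1.
Total ratio parts = 4. Expected numbers out of 620:
  agouti: 620 × 3/4 = 465
  black: 620 × 1/4 = 155
χ² = Σ (O − E)² / E
  agouti: (424 − 465)² / 465 = 3.6151
  black: (196 − 155)² / 155 = 10.8452
χ² = 3.6151 + 10.8452 = 14.4603 ≈ 14.460

14.460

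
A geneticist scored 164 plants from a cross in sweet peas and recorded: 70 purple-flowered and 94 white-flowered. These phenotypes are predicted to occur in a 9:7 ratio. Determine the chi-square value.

12.266

Under the 9:7 hypothesis (Σ ratio = 16, N = 164):
  purple-flowered: 164 × 9/16 = 92.25
  white-flowered: 164 × 7/16 = 71.75
χ² = Σ (O − E)² / E
  purple-flowered: (70 − 92.25)² / 92.25 = 5.3665
  white-flowered: (94 − 71.75)² / 71.75 = 6.8998
χ² = 5.3665 + 6.8998 = 12.2663 ≈ 12.266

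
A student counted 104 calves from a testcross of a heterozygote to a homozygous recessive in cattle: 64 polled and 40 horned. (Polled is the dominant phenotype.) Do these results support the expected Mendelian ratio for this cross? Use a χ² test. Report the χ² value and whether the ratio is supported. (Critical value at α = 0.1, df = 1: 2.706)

A testcross of a heterozygote (Aa × aa) gives a 1:1 phenotypic ratio.
Total ratio parts = 2. Expected numbers out of 104:
  polled: 104 × 1/2 = 52
  horned: 104 × 1/2 = 52
χ² = Σ (O − E)² / E
  polled: (64 − 52)² / 52 = 2.7692
  horned: (40 − 52)² / 52 = 2.7692
χ² = 2.7692 + 2.7692 = 5.5384 ≈ 5.538
Degrees of freedom = 2 − 1 = 1; critical value at α = 0.1 is 2.706.
Since 5.538 > 2.706, we reject the null hypothesis — the data do not fit the 1:1 ratio.

5.538; not consistent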